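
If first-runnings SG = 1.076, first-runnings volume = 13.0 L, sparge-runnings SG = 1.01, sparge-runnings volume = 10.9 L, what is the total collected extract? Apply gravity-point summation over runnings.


total = Σ (SG_i − 1)·1000·V_i
first = (1.076 − 1)·1000·13.0 = 988.0000
sparge = (1.01 − 1)·1000·10.9 = 109.0000
total = 988.0000 + 109.0000

1097.0000 gravity·L


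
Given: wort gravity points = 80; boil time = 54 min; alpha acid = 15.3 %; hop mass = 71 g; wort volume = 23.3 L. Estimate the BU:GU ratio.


U = 1.65·0.000125^(GP/1000)·(1−e^(−0.04t))/4.15;  IBU = (α/100)·m·U·1000/V;  BU:GU = IBU/GP
U = 1.65·0.000125^(80/1000)·(1−e^(−0.04·54))/4.15 = 0.1714
IBU = (15.3/100)·71·0.1714·1000/23.3 = 79.9036
BU:GU = 79.9036/80

0.9988


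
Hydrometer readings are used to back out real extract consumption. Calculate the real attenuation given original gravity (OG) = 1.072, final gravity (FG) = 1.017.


AA = (OG−FG)/(OG−1)·100;  RA = AA·0.8192
AA = (1.072 − 1.017)/(1.072 − 1)·100 = 76.3889
RA = 76.3889·0.8192

62.5778 %


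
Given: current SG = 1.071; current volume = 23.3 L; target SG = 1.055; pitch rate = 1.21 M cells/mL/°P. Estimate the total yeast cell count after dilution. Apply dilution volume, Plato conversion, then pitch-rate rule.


V_w = V·((SG_c−1)/(SG_t−1)−1);  °P = 259 − 259/SG_t;  cells = rate·(V+V_w)·°P
V_w = 23.3·((1.071−1)/(1.055−1)−1) = 6.7782
V_final = 23.3 + 6.7782 = 30.0782
°P = 259 − 259/1.055 = 13.5024
cells = 1.21·30.0782·13.5024

491.4133 billion cells


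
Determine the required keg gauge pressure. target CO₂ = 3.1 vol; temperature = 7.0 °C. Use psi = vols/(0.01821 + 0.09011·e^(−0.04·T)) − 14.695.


psi = 3.1/(0.01821 + 0.09011·e^(−0.04·7.0)) − 14.695

21.2205 psi


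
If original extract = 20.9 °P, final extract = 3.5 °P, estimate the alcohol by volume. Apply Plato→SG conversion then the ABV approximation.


SG = 259/(259 − P);  ABV = (OG − FG)·131.25
OG = 259/(259 − 20.9) = 1.0878
FG = 259/(259 − 3.5) = 1.0137
ABV = (1.0878 − 1.0137)·131.25

9.7229 % ABV


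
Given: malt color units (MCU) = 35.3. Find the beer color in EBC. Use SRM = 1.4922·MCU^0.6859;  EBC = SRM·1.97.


SRM = 1.4922·35.3^0.6859 = 17.1967
EBC = 17.1967·1.97

33.8775 EBC


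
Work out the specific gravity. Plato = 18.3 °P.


SG = 259/(259 − P)
SG = 259/(259 − 18.3)

1.0760


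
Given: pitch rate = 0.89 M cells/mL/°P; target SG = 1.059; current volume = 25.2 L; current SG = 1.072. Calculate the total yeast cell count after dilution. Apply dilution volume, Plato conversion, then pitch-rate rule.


V_w = V·((SG_c−1)/(SG_t−1)−1);  °P = 259 − 259/SG_t;  cells = rate·(V+V_w)·°P
V_w = 25.2·((1.072−1)/(1.059−1)−1) = 5.5525
V_final = 25.2 + 5.5525 = 30.7525
°P = 259 − 259/1.059 = 14.4297
cells = 0.89·30.7525·14.4297

394.9361 billion cells


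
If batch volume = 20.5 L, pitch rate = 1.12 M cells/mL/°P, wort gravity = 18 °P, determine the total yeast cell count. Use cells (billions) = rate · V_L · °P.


cells = 1.12 · 20.5 · 18

413.2800 billion cells


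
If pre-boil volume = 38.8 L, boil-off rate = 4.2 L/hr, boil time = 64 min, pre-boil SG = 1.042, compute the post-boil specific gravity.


V_post = V_pre − rate·(t/60);  SG_post = 1 + (SG_pre−1)·V_pre/V_post
V_post = 38.8 − 4.2·(64/60) = 34.3200
SG_post = 1 + (1.042 − 1)·38.8/34.3200

1.0475


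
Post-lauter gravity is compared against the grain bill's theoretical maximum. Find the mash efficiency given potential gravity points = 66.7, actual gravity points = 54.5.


efficiency = actual / potential × 100
efficiency = 54.5 / 66.7 × 100

81.7091 %


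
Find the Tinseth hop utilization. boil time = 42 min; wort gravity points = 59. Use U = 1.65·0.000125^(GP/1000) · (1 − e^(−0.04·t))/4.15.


bigness = 1.65·0.000125^(59/1000) = 0.9710
boil_factor = (1 − e^(−0.04·42))/4.15 = 0.1961
U = 0.9710 · 0.1961

0.1904


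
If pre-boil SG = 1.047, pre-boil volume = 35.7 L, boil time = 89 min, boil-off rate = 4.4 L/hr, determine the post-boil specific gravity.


V_post = V_pre − rate·(t/60);  SG_post = 1 + (SG_pre−1)·V_pre/V_post
V_post = 35.7 − 4.4·(89/60) = 29.1733
SG_post = 1 + (1.047 − 1)·35.7/29.1733

1.0575


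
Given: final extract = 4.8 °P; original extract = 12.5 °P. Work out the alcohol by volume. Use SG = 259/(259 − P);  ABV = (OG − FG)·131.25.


OG = 259/(259 − 12.5) = 1.0507
FG = 259/(259 − 4.8) = 1.0189
ABV = (1.0507 − 1.0189)·131.25

4.1773 % ABV


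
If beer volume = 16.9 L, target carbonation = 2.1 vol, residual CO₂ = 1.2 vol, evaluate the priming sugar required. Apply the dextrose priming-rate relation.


sugar = (target − residual)·4.0·V
sugar = (2.1 − 1.2)·4.0·16.9

60.8400 g


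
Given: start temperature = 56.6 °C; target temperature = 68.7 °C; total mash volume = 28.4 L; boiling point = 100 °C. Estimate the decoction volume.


V_dec = V_total·(T_target − T_start)/(T_boil − T_start)
V_dec = 28.4·(68.7 − 56.6)/(100 − 56.6)

7.9180 L


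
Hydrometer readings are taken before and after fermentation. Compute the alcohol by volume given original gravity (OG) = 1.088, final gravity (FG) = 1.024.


ABV = (OG − FG) · 131.25
ABV = (1.088 − 1.024) · 131.25

8.4000 % ABV


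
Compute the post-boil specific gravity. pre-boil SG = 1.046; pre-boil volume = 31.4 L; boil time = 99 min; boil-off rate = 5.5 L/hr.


V_post = V_pre − rate·(t/60);  SG_post = 1 + (SG_pre−1)·V_pre/V_post
V_post = 31.4 − 5.5·(99/60) = 22.3250
SG_post = 1 + (1.046 − 1)·31.4/22.3250

1.0647


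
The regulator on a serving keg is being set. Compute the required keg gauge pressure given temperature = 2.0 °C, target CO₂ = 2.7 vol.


psi = vols/(0.01821 + 0.09011·e^(−0.04·T)) − 14.695
psi = 2.7/(0.01821 + 0.09011·e^(−0.04·2.0)) − 14.695

11.9343 psi


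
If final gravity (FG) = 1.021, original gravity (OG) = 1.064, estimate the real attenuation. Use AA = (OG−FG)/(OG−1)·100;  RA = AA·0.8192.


AA = (1.064 − 1.021)/(1.064 − 1)·100 = 67.1875
RA = 67.1875·0.8192

55.0400 %


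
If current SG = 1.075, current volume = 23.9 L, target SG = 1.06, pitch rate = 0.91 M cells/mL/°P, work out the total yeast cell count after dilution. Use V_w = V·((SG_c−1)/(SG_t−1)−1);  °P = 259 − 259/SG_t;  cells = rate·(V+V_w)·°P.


V_w = 23.9·((1.075−1)/(1.06−1)−1) = 5.9750
V_final = 23.9 + 5.9750 = 29.8750
°P = 259 − 259/1.06 = 14.6604
cells = 0.91·29.8750·14.6604

398.5607 billion cells


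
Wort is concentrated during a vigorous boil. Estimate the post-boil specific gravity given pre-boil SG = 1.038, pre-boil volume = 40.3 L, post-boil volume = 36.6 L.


SG_post = 1 + (SG_pre − 1)·V_pre/V_post
pts_pre = (1.038 − 1)·1000 = 38.0000
pts_post = 38.0000·40.3/36.6 = 41.8415
SG_post = 1 + 41.8415/1000

1.0418


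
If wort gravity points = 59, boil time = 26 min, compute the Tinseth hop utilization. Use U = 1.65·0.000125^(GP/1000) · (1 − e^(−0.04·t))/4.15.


bigness = 1.65·0.000125^(59/1000) = 0.9710
boil_factor = (1 − e^(−0.04·26))/4.15 = 0.1558
U = 0.9710 · 0.1558

0.1513


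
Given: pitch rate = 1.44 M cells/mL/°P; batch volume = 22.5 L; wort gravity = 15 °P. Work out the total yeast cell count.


cells (billions) = rate · V_L · °P
cells = 1.44 · 22.5 · 15

486.0000 billion cells


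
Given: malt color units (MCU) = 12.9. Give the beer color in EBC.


SRM = 1.4922·MCU^0.6859;  EBC = SRM·1.97
SRM = 1.4922·12.9^0.6859 = 8.6215
EBC = 8.6215·1.97

16.9843 EBC


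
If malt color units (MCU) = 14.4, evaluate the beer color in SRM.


SRM = 1.4922 · MCU^0.6859
SRM = 1.4922 · 14.4^0.6859

9.2971 SRM


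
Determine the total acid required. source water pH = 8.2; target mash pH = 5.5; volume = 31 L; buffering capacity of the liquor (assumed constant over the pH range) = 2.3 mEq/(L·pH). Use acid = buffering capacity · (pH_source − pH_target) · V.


acid = 2.3 · (8.2 − 5.5) · 31

192.5100 mEq


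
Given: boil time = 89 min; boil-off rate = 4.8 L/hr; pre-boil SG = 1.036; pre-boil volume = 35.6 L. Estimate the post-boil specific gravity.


V_post = V_pre − rate·(t/60);  SG_post = 1 + (SG_pre−1)·V_pre/V_post
V_post = 35.6 − 4.8·(89/60) = 28.4800
SG_post = 1 + (1.036 − 1)·35.6/28.4800

1.0450


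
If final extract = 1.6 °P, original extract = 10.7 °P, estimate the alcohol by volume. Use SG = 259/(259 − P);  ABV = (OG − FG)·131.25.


OG = 259/(259 − 10.7) = 1.0431
FG = 259/(259 − 1.6) = 1.0062
ABV = (1.0431 − 1.0062)·131.25

4.8401 % ABV


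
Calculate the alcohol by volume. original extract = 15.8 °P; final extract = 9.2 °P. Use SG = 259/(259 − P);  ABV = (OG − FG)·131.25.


OG = 259/(259 − 15.8) = 1.0650
FG = 259/(259 − 9.2) = 1.0368
ABV = (1.0650 − 1.0368)·131.25

3.6931 % ABV


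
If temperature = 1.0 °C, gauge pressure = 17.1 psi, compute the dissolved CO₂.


vols = (P + 14.695)·(0.01821 + 0.09011·e^(−0.04·T))
vols = (17.1 + 14.695)·(0.01821 + 0.09011·e^(−0.04·1.0))

3.3317 volumes


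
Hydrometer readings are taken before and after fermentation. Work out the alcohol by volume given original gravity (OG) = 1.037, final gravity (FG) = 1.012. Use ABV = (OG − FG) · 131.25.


ABV = (1.037 − 1.012) · 131.25

3.2812 % ABV


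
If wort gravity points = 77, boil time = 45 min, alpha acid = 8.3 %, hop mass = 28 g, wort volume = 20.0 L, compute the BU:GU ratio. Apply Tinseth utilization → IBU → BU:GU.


U = 1.65·0.000125^(GP/1000)·(1−e^(−0.04t))/4.15;  IBU = (α/100)·m·U·1000/V;  BU:GU = IBU/GP
U = 1.65·0.000125^(77/1000)·(1−e^(−0.04·45))/4.15 = 0.1661
IBU = (8.3/100)·28·0.1661·1000/20.0 = 19.3035
BU:GU = 19.3035/77

0.2507


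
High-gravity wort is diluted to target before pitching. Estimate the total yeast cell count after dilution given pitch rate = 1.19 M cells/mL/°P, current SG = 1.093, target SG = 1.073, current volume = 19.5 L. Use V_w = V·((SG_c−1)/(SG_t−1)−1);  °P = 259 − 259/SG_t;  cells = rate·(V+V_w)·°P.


V_w = 19.5·((1.093−1)/(1.073−1)−1) = 5.3425
V_final = 19.5 + 5.3425 = 24.8425
°P = 259 − 259/1.073 = 17.6207
cells = 1.19·24.8425·17.6207

520.9122 billion cells


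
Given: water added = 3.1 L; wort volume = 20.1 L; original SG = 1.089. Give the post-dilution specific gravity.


SG_new = 1 + (SG_old − 1)·V_old/(V_old + V_water)
pts = (1.089 − 1)·1000·20.1/(20.1 + 3.1) = 77.1078
SG_new = 1 + 77.1078/1000

1.0771


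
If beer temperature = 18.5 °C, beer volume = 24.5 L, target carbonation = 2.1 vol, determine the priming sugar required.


residual = 14.695·(0.01821 + 0.09011·e^(−0.04·T));  sugar = (target − residual)·4.0·V
residual = 14.695·(0.01821 + 0.09011·e^(−0.04·18.5)) = 0.8994
sugar = (2.1 − 0.8994)·4.0·24.5

117.6613 g


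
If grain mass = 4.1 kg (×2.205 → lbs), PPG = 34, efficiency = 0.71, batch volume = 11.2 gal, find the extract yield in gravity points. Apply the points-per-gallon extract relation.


points = lbs × PPG × eff / vol
lbs = 4.1 × 2.205 = 9.0405
points = 9.0405 × 34 × 0.71 / 11.2

19.4855 points


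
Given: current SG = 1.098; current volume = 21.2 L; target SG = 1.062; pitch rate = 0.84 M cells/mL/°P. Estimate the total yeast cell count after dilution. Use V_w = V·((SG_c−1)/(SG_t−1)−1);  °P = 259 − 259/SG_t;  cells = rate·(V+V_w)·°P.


V_w = 21.2·((1.098−1)/(1.062−1)−1) = 12.3097
V_final = 21.2 + 12.3097 = 33.5097
°P = 259 − 259/1.062 = 15.1205
cells = 0.84·33.5097·15.1205

425.6146 billion cells


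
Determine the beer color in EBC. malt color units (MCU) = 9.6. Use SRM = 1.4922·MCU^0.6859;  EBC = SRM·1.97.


SRM = 1.4922·9.6^0.6859 = 7.0399
EBC = 7.0399·1.97

13.8686 EBC


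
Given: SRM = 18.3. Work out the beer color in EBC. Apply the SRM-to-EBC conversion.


EBC = SRM · 1.97
EBC = 18.3 · 1.97

36.0510 EBC


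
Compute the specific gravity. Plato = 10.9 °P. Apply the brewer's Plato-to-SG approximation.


SG = 259/(259 − P)
SG = 259/(259 − 10.9)

1.0439


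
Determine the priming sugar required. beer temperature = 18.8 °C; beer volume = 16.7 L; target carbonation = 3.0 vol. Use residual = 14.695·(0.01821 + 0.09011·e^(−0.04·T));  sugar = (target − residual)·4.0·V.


residual = 14.695·(0.01821 + 0.09011·e^(−0.04·18.8)) = 0.8918
sugar = (3.0 − 0.8918)·4.0·16.7

140.8252 g


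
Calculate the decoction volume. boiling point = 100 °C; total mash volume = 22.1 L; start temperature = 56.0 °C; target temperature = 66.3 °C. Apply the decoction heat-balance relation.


V_dec = V_total·(T_target − T_start)/(T_boil − T_start)
V_dec = 22.1·(66.3 − 56.0)/(100 − 56.0)

5.1734 L


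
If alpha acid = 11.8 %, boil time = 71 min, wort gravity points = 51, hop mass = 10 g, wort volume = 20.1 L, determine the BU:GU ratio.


U = 1.65·0.000125^(GP/1000)·(1−e^(−0.04t))/4.15;  IBU = (α/100)·m·U·1000/V;  BU:GU = IBU/GP
U = 1.65·0.000125^(51/1000)·(1−e^(−0.04·71))/4.15 = 0.2367
IBU = (11.8/100)·10·0.2367·1000/20.1 = 13.8969
BU:GU = 13.8969/51

0.2725


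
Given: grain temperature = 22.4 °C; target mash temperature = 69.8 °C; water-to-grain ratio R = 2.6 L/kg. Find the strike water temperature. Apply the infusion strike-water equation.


T_strike = (0.41/R)·(T_mash − T_grain) + T_mash
T_strike = (0.41/2.6)·(69.8 − 22.4) + 69.8

77.2746 °C


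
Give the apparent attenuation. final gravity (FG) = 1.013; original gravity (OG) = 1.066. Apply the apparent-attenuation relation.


AA = (OG − FG)/(OG − 1) · 100
AA = (1.066 − 1.013)/(1.066 − 1) · 100

80.3030 %


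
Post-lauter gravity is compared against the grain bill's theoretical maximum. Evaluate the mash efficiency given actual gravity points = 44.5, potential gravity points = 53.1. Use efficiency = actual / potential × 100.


efficiency = 44.5 / 53.1 × 100

83.8041 %


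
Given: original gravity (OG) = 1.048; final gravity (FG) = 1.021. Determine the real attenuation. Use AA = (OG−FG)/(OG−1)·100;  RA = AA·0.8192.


AA = (1.048 − 1.021)/(1.048 − 1)·100 = 56.2500
RA = 56.2500·0.8192

46.0800 %


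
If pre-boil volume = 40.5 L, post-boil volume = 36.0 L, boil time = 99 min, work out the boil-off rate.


rate = (V_pre − V_post) / (t_min/60)
rate = (40.5 − 36.0) / (99/60)

2.7273 L/hr


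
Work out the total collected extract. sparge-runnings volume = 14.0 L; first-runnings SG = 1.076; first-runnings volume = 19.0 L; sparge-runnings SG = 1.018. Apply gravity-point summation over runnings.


total = Σ (SG_i − 1)·1000·V_i
first = (1.076 − 1)·1000·19.0 = 1444.0000
sparge = (1.018 − 1)·1000·14.0 = 252.0000
total = 1444.0000 + 252.0000

1696.0000 gravity·L


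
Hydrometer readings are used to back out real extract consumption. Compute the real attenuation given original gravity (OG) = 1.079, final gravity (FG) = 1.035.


AA = (OG−FG)/(OG−1)·100;  RA = AA·0.8192
AA = (1.079 − 1.035)/(1.079 − 1)·100 = 55.6962
RA = 55.6962·0.8192

45.6263 %


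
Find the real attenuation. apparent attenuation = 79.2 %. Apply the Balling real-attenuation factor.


RA = AA · 0.8192
RA = 79.2 · 0.8192

64.8806 %


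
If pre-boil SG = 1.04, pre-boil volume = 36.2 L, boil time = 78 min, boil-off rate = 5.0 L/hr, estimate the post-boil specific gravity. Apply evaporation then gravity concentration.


V_post = V_pre − rate·(t/60);  SG_post = 1 + (SG_pre−1)·V_pre/V_post
V_post = 36.2 − 5.0·(78/60) = 29.7000
SG_post = 1 + (1.04 − 1)·36.2/29.7000

1.0488


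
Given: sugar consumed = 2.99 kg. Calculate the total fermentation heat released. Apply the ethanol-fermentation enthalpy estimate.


Q = m_sugar · 590 kJ/kg
Q = 2.99 · 590

1764.1000 kJ


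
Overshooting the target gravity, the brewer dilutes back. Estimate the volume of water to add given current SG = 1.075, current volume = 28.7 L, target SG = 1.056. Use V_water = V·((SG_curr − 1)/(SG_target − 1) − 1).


V_water = 28.7·((1.075 − 1)/(1.056 − 1) − 1)

9.7375 L


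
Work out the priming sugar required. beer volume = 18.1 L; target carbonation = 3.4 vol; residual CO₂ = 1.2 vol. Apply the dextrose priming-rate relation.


sugar = (target − residual)·4.0·V
sugar = (3.4 − 1.2)·4.0·18.1

159.2800 g


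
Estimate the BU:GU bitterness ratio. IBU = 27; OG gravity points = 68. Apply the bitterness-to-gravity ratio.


BU:GU = IBU / OG_points
BU:GU = 27 / 68

0.3971


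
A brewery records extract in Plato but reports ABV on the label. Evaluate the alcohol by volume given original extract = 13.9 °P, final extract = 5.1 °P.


SG = 259/(259 − P);  ABV = (OG − FG)·131.25
OG = 259/(259 − 13.9) = 1.0567
FG = 259/(259 − 5.1) = 1.0201
ABV = (1.0567 − 1.0201)·131.25

4.8070 % ABV


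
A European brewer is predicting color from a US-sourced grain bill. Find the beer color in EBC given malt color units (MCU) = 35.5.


SRM = 1.4922·MCU^0.6859;  EBC = SRM·1.97
SRM = 1.4922·35.5^0.6859 = 17.2635
EBC = 17.2635·1.97

34.0091 EBC


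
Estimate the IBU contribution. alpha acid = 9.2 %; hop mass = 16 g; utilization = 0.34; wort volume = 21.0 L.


IBU = (α/100)·mass·U·1000 / V
IBU = (9.2/100)·16·0.34·1000 / 21.0

23.8324 IBU


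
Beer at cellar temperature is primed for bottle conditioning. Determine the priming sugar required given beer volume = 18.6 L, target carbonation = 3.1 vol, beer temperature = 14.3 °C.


residual = 14.695·(0.01821 + 0.09011·e^(−0.04·T));  sugar = (target − residual)·4.0·V
residual = 14.695·(0.01821 + 0.09011·e^(−0.04·14.3)) = 1.0149
sugar = (3.1 − 1.0149)·4.0·18.6

155.1278 g


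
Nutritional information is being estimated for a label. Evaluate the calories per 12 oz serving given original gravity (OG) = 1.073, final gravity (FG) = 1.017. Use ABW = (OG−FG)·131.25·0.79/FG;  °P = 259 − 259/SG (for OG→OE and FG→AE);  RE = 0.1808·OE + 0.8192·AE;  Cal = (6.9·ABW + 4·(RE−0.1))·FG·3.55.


ABW = (1.073 − 1.017)·131.25·0.79/1.017 = 5.7094
OE = 259 − 259/1.073 = 17.6207 °P
AE = 259 − 259/1.017 = 4.3294 °P
RE = 0.1808·17.6207 + 0.8192·4.3294 = 6.7325 °P
Cal = (6.9·5.7094 + 4·(6.7325−0.1))·1.017·3.55

238.0123 kcal


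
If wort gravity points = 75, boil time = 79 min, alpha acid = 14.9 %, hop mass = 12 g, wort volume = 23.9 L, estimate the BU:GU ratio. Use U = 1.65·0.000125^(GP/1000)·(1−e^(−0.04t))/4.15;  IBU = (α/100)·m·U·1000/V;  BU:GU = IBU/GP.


U = 1.65·0.000125^(75/1000)·(1−e^(−0.04·79))/4.15 = 0.1940
IBU = (14.9/100)·12·0.1940·1000/23.9 = 14.5160
BU:GU = 14.5160/75

0.1935


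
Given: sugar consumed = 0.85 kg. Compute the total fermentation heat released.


Q = m_sugar · 590 kJ/kg
Q = 0.85 · 590

501.5000 kJ


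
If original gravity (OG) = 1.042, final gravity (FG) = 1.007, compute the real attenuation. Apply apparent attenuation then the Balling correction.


AA = (OG−FG)/(OG−1)·100;  RA = AA·0.8192
AA = (1.042 − 1.007)/(1.042 − 1)·100 = 83.3333
RA = 83.3333·0.8192

68.2667 %


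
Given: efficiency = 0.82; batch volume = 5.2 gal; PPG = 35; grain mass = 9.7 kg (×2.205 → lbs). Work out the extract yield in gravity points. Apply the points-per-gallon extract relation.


points = lbs × PPG × eff / vol
lbs = 9.7 × 2.205 = 21.3885
points = 21.3885 × 35 × 0.82 / 5.2

118.0481 points


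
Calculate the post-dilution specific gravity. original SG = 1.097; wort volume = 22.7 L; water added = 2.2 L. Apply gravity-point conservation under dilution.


SG_new = 1 + (SG_old − 1)·V_old/(V_old + V_water)
pts = (1.097 − 1)·1000·22.7/(22.7 + 2.2) = 88.4297
SG_new = 1 + 88.4297/1000

1.0884


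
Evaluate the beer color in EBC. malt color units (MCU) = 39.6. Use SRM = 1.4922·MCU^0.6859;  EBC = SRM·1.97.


SRM = 1.4922·39.6^0.6859 = 18.6074
EBC = 18.6074·1.97

36.6566 EBC


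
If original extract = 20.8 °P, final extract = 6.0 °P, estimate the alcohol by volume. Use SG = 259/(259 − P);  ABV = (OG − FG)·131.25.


OG = 259/(259 − 20.8) = 1.0873
FG = 259/(259 − 6.0) = 1.0237
ABV = (1.0873 − 1.0237)·131.25

8.3483 % ABV


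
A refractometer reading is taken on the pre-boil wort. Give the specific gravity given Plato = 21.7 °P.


SG = 259/(259 − P)
SG = 259/(259 − 21.7)

1.0914


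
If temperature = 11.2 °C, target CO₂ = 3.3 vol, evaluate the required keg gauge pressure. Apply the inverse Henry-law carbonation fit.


psi = vols/(0.01821 + 0.09011·e^(−0.04·T)) − 14.695
psi = 3.3/(0.01821 + 0.09011·e^(−0.04·11.2)) − 14.695

28.8511 psi


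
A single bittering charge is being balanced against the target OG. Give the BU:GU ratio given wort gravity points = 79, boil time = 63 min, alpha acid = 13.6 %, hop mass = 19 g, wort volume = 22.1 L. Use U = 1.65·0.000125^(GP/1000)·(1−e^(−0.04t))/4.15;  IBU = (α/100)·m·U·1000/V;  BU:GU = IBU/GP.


U = 1.65·0.000125^(79/1000)·(1−e^(−0.04·63))/4.15 = 0.1797
IBU = (13.6/100)·19·0.1797·1000/22.1 = 21.0166
BU:GU = 21.0166/79

0.2660


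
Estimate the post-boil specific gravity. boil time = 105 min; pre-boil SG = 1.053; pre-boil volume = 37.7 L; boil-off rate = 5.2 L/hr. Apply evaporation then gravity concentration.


V_post = V_pre − rate·(t/60);  SG_post = 1 + (SG_pre−1)·V_pre/V_post
V_post = 37.7 − 5.2·(105/60) = 28.6000
SG_post = 1 + (1.053 − 1)·37.7/28.6000

1.0699


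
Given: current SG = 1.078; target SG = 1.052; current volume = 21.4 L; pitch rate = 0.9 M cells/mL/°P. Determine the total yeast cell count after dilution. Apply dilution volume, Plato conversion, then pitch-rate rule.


V_w = V·((SG_c−1)/(SG_t−1)−1);  °P = 259 − 259/SG_t;  cells = rate·(V+V_w)·°P
V_w = 21.4·((1.078−1)/(1.052−1)−1) = 10.7000
V_final = 21.4 + 10.7000 = 32.1000
°P = 259 − 259/1.052 = 12.8023
cells = 0.9·32.1000·12.8023

369.8579 billion cells


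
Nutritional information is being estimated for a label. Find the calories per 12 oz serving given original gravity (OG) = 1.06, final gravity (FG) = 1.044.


ABW = (OG−FG)·131.25·0.79/FG;  °P = 259 − 259/SG (for OG→OE and FG→AE);  RE = 0.1808·OE + 0.8192·AE;  Cal = (6.9·ABW + 4·(RE−0.1))·FG·3.55
ABW = (1.06 − 1.044)·131.25·0.79/1.044 = 1.5891
OE = 259 − 259/1.06 = 14.6604 °P
AE = 259 − 259/1.044 = 10.9157 °P
RE = 0.1808·14.6604 + 0.8192·10.9157 = 11.5927 °P
Cal = (6.9·1.5891 + 4·(11.5927−0.1))·1.044·3.55

211.0148 kcal


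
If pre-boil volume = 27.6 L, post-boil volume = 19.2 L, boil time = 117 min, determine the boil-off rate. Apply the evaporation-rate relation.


rate = (V_pre − V_post) / (t_min/60)
rate = (27.6 − 19.2) / (117/60)

4.3077 L/hr


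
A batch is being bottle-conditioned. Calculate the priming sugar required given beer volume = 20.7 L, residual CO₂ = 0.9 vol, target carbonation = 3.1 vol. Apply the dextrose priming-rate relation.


sugar = (target − residual)·4.0·V
sugar = (3.1 − 0.9)·4.0·20.7

182.1600 g


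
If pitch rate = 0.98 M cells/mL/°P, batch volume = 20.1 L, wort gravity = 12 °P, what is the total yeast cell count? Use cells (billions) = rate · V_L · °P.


cells = 0.98 · 20.1 · 12

236.3760 billion cells


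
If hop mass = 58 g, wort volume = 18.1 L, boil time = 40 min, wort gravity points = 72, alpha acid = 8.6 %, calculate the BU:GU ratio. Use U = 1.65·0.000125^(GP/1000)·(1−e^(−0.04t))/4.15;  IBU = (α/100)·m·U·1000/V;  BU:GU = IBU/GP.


U = 1.65·0.000125^(72/1000)·(1−e^(−0.04·40))/4.15 = 0.1661
IBU = (8.6/100)·58·0.1661·1000/18.1 = 45.7847
BU:GU = 45.7847/72

0.6359


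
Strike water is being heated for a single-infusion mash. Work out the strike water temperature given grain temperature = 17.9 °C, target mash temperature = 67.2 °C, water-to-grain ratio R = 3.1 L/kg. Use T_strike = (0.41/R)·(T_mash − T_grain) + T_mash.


T_strike = (0.41/3.1)·(67.2 − 17.9) + 67.2

73.7203 °C


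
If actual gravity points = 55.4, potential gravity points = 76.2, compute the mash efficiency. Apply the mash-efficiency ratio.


efficiency = actual / potential × 100
efficiency = 55.4 / 76.2 × 100

72.7034 %


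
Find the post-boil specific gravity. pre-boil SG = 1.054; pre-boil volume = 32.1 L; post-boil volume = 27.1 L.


SG_post = 1 + (SG_pre − 1)·V_pre/V_post
pts_pre = (1.054 − 1)·1000 = 54.0000
pts_post = 54.0000·32.1/27.1 = 63.9631
SG_post = 1 + 63.9631/1000

1.0640


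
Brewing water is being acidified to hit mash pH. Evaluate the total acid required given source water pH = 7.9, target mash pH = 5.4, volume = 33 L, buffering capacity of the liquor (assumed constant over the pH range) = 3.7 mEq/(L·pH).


acid = buffering capacity · (pH_source − pH_target) · V
acid = 3.7 · (7.9 − 5.4) · 33

305.2500 mEq


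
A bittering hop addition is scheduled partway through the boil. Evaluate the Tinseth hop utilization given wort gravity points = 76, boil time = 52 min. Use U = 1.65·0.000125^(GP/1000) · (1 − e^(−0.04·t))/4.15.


bigness = 1.65·0.000125^(76/1000) = 0.8334
boil_factor = (1 − e^(−0.04·52))/4.15 = 0.2109
U = 0.8334 · 0.2109

0.1757


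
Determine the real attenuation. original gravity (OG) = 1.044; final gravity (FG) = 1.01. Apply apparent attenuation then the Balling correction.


AA = (OG−FG)/(OG−1)·100;  RA = AA·0.8192
AA = (1.044 − 1.01)/(1.044 − 1)·100 = 77.2727
RA = 77.2727·0.8192

63.3018 %


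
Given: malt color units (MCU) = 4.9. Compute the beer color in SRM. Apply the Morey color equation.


SRM = 1.4922 · MCU^0.6859
SRM = 1.4922 · 4.9^0.6859

4.4385 SRM


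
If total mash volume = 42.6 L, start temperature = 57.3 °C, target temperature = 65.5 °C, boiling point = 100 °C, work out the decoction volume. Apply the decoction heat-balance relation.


V_dec = V_total·(T_target − T_start)/(T_boil − T_start)
V_dec = 42.6·(65.5 − 57.3)/(100 − 57.3)

8.1808 L


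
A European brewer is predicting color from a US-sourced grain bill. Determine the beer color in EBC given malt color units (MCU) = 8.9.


SRM = 1.4922·MCU^0.6859;  EBC = SRM·1.97
SRM = 1.4922·8.9^0.6859 = 6.6836
EBC = 6.6836·1.97

13.1668 EBC


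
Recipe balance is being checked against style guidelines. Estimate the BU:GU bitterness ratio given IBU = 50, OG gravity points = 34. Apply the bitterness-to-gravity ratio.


BU:GU = IBU / OG_points
BU:GU = 50 / 34

1.4706


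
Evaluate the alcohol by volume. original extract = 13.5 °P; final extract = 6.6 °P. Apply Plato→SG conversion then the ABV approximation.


SG = 259/(259 − P);  ABV = (OG − FG)·131.25
OG = 259/(259 − 13.5) = 1.0550
FG = 259/(259 − 6.6) = 1.0261
ABV = (1.0550 − 1.0261)·131.25

3.7854 % ABV


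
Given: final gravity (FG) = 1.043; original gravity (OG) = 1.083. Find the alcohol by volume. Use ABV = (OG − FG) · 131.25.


ABV = (1.083 − 1.043) · 131.25

5.2500 % ABV


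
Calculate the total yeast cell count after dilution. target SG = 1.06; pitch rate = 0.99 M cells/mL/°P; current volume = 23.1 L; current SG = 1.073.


V_w = V·((SG_c−1)/(SG_t−1)−1);  °P = 259 − 259/SG_t;  cells = rate·(V+V_w)·°P
V_w = 23.1·((1.073−1)/(1.06−1)−1) = 5.0050
V_final = 23.1 + 5.0050 = 28.1050
°P = 259 − 259/1.06 = 14.6604
cells = 0.99·28.1050·14.6604

407.9096 billion cells


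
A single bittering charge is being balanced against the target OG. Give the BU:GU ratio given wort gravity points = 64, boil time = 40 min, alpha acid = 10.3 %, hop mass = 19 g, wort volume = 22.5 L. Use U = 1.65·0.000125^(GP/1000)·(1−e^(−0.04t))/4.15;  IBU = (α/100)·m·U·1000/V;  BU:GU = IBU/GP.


U = 1.65·0.000125^(64/1000)·(1−e^(−0.04·40))/4.15 = 0.1785
IBU = (10.3/100)·19·0.1785·1000/22.5 = 15.5276
BU:GU = 15.5276/64

0.2426


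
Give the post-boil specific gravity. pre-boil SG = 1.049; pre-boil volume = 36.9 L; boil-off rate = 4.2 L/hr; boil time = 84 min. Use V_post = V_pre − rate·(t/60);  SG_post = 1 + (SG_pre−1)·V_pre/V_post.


V_post = 36.9 − 4.2·(84/60) = 31.0200
SG_post = 1 + (1.049 − 1)·36.9/31.0200

1.0583


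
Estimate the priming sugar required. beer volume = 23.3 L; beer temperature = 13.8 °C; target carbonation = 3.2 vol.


residual = 14.695·(0.01821 + 0.09011·e^(−0.04·T));  sugar = (target − residual)·4.0·V
residual = 14.695·(0.01821 + 0.09011·e^(−0.04·13.8)) = 1.0300
sugar = (3.2 − 1.0300)·4.0·23.3

202.2396 g


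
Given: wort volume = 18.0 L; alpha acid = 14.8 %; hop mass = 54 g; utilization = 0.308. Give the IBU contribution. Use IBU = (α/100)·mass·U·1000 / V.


IBU = (14.8/100)·54·0.308·1000 / 18.0

136.7520 IBU


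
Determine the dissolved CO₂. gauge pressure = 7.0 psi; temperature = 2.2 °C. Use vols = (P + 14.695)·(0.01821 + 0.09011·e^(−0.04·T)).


vols = (7.0 + 14.695)·(0.01821 + 0.09011·e^(−0.04·2.2))

2.1853 volumes


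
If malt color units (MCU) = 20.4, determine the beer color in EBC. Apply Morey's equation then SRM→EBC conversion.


SRM = 1.4922·MCU^0.6859;  EBC = SRM·1.97
SRM = 1.4922·20.4^0.6859 = 11.8060
EBC = 11.8060·1.97

23.2578 EBC


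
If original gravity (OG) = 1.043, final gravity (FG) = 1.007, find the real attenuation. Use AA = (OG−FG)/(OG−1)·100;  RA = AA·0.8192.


AA = (1.043 − 1.007)/(1.043 − 1)·100 = 83.7209
RA = 83.7209·0.8192

68.5842 %


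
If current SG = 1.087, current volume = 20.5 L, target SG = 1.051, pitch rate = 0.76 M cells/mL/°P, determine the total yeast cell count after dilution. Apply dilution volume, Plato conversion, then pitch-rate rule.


V_w = V·((SG_c−1)/(SG_t−1)−1);  °P = 259 − 259/SG_t;  cells = rate·(V+V_w)·°P
V_w = 20.5·((1.087−1)/(1.051−1)−1) = 14.4706
V_final = 20.5 + 14.4706 = 34.9706
°P = 259 − 259/1.051 = 12.5680
cells = 0.76·34.9706·12.5680

334.0287 billion cells


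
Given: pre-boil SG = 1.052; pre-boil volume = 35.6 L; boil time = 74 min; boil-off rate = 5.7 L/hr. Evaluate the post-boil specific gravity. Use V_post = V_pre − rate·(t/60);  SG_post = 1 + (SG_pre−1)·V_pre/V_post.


V_post = 35.6 − 5.7·(74/60) = 28.5700
SG_post = 1 + (1.052 − 1)·35.6/28.5700

1.0648


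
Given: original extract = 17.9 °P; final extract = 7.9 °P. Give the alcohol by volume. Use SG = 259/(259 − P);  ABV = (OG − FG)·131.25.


OG = 259/(259 − 17.9) = 1.0742
FG = 259/(259 − 7.9) = 1.0315
ABV = (1.0742 − 1.0315)·131.25

5.6151 % ABV


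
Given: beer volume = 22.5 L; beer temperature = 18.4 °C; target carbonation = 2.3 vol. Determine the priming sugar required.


residual = 14.695·(0.01821 + 0.09011·e^(−0.04·T));  sugar = (target − residual)·4.0·V
residual = 14.695·(0.01821 + 0.09011·e^(−0.04·18.4)) = 0.9019
sugar = (2.3 − 0.9019)·4.0·22.5

125.8284 g


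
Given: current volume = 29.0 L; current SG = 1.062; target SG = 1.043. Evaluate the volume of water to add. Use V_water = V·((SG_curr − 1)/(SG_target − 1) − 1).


V_water = 29.0·((1.062 − 1)/(1.043 − 1) − 1)

12.8140 L


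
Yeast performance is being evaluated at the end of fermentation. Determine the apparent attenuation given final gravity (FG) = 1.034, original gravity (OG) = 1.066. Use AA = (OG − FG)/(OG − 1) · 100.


AA = (1.066 − 1.034)/(1.066 − 1) · 100

48.4848 %


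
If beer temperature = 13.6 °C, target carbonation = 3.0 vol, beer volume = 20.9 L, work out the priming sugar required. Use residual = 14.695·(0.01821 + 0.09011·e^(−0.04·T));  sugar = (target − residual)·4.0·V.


residual = 14.695·(0.01821 + 0.09011·e^(−0.04·13.6)) = 1.0362
sugar = (3.0 − 1.0362)·4.0·20.9

164.1761 g


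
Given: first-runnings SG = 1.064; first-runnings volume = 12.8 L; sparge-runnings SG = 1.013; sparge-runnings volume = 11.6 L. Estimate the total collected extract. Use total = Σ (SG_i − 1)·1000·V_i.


first = (1.064 − 1)·1000·12.8 = 819.2000
sparge = (1.013 − 1)·1000·11.6 = 150.8000
total = 819.2000 + 150.8000

970.0000 gravity·L


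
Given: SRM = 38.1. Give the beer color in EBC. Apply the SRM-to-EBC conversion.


EBC = SRM · 1.97
EBC = 38.1 · 1.97

75.0570 EBC


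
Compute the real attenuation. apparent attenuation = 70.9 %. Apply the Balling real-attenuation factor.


RA = AA · 0.8192
RA = 70.9 · 0.8192

58.0813 %


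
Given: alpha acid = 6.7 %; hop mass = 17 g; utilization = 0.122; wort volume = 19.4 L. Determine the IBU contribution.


IBU = (α/100)·mass·U·1000 / V
IBU = (6.7/100)·17·0.122·1000 / 19.4

7.1628 IBU


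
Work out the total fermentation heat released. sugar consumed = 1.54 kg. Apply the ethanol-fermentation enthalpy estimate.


Q = m_sugar · 590 kJ/kg
Q = 1.54 · 590

908.6000 kJ


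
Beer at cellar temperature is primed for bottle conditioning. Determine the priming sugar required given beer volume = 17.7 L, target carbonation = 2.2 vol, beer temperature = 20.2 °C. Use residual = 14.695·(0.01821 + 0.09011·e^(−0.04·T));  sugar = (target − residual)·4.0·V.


residual = 14.695·(0.01821 + 0.09011·e^(−0.04·20.2)) = 0.8578
sugar = (2.2 − 0.8578)·4.0·17.7

95.0248 g


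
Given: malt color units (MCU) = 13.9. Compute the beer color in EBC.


SRM = 1.4922·MCU^0.6859;  EBC = SRM·1.97
SRM = 1.4922·13.9^0.6859 = 9.0745
EBC = 9.0745·1.97

17.8767 EBC


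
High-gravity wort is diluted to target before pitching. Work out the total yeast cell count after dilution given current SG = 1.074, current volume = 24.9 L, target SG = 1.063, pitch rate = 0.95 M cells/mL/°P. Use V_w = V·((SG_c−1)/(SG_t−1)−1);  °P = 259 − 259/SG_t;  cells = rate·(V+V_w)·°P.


V_w = 24.9·((1.074−1)/(1.063−1)−1) = 4.3476
V_final = 24.9 + 4.3476 = 29.2476
°P = 259 − 259/1.063 = 15.3500
cells = 0.95·29.2476·15.3500

426.5021 billion cells


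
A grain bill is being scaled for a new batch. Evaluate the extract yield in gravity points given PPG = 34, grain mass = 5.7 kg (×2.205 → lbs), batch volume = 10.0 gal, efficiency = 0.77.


points = lbs × PPG × eff / vol
lbs = 5.7 × 2.205 = 12.5685
points = 12.5685 × 34 × 0.77 / 10.0

32.9043 points


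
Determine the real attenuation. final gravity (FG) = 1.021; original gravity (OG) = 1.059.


AA = (OG−FG)/(OG−1)·100;  RA = AA·0.8192
AA = (1.059 − 1.021)/(1.059 − 1)·100 = 64.4068
RA = 64.4068·0.8192

52.7620 %


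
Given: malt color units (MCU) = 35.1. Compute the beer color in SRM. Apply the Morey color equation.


SRM = 1.4922 · MCU^0.6859
SRM = 1.4922 · 35.1^0.6859

17.1298 SRM


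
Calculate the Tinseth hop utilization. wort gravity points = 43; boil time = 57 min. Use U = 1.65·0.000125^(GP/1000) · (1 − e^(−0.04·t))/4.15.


bigness = 1.65·0.000125^(43/1000) = 1.1211
boil_factor = (1 − e^(−0.04·57))/4.15 = 0.2163
U = 1.1211 · 0.2163

0.2425


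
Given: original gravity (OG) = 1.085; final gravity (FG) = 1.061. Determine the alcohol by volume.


ABV = (OG − FG) · 131.25
ABV = (1.085 − 1.061) · 131.25

3.1500 % ABV


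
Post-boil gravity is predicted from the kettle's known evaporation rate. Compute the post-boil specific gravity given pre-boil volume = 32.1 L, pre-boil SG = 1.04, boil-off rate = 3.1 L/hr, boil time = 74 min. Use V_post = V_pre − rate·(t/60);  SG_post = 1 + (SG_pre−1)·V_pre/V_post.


V_post = 32.1 − 3.1·(74/60) = 28.2767
SG_post = 1 + (1.04 − 1)·32.1/28.2767

1.0454


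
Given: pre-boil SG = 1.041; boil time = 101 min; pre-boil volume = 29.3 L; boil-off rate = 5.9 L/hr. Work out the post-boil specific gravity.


V_post = V_pre − rate·(t/60);  SG_post = 1 + (SG_pre−1)·V_pre/V_post
V_post = 29.3 − 5.9·(101/60) = 19.3683
SG_post = 1 + (1.041 − 1)·29.3/19.3683

1.0620


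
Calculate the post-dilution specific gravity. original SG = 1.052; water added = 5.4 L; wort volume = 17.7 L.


SG_new = 1 + (SG_old − 1)·V_old/(V_old + V_water)
pts = (1.052 − 1)·1000·17.7/(17.7 + 5.4) = 39.8442
SG_new = 1 + 39.8442/1000

1.0398


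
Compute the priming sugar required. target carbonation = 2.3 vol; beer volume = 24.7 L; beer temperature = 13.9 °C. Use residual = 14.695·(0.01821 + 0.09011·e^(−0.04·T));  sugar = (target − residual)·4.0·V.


residual = 14.695·(0.01821 + 0.09011·e^(−0.04·13.9)) = 1.0270
sugar = (2.3 − 1.0270)·4.0·24.7

125.7721 g


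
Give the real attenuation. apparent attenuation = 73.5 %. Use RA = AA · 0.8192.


RA = 73.5 · 0.8192

60.2112 %


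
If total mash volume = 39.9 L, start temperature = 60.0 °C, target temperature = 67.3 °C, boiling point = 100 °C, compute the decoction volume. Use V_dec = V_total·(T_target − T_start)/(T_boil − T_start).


V_dec = 39.9·(67.3 − 60.0)/(100 − 60.0)

7.2817 L


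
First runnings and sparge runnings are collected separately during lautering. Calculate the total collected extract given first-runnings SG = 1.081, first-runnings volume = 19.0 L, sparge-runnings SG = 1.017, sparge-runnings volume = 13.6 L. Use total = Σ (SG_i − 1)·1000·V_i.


first = (1.081 − 1)·1000·19.0 = 1539.0000
sparge = (1.017 − 1)·1000·13.6 = 231.2000
total = 1539.0000 + 231.2000

1770.2000 gravity·L


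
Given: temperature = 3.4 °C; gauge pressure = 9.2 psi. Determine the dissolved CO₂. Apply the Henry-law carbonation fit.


vols = (P + 14.695)·(0.01821 + 0.09011·e^(−0.04·T))
vols = (9.2 + 14.695)·(0.01821 + 0.09011·e^(−0.04·3.4))

2.3145 volumes


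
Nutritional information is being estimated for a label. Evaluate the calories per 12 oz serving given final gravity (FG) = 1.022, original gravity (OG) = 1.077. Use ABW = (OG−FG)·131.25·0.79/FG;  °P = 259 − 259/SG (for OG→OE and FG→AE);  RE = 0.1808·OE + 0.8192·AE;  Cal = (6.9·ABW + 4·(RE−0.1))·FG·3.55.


ABW = (1.077 − 1.022)·131.25·0.79/1.022 = 5.5801
OE = 259 − 259/1.077 = 18.5172 °P
AE = 259 − 259/1.022 = 5.5753 °P
RE = 0.1808·18.5172 + 0.8192·5.5753 = 7.9152 °P
Cal = (6.9·5.5801 + 4·(7.9152−0.1))·1.022·3.55

253.1081 kcal


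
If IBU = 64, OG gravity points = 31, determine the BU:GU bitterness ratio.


BU:GU = IBU / OG_points
BU:GU = 64 / 31

2.0645


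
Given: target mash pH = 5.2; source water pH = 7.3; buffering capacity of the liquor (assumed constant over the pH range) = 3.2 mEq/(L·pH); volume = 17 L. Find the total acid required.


acid = buffering capacity · (pH_source − pH_target) · V
acid = 3.2 · (7.3 − 5.2) · 17

114.2400 mEq


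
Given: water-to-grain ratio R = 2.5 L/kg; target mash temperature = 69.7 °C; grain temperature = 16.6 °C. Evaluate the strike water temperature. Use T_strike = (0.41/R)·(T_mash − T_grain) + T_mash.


T_strike = (0.41/2.5)·(69.7 − 16.6) + 69.7

78.4084 °C


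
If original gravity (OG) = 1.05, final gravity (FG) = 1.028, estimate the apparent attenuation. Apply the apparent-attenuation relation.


AA = (OG − FG)/(OG − 1) · 100
AA = (1.05 − 1.028)/(1.05 − 1) · 100

44.0000 %


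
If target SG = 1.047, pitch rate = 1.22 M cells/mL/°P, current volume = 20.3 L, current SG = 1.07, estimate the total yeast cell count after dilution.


V_w = V·((SG_c−1)/(SG_t−1)−1);  °P = 259 − 259/SG_t;  cells = rate·(V+V_w)·°P
V_w = 20.3·((1.07−1)/(1.047−1)−1) = 9.9340
V_final = 20.3 + 9.9340 = 30.2340
°P = 259 − 259/1.047 = 11.6266
cells = 1.22·30.2340·11.6266

428.8516 billion cells


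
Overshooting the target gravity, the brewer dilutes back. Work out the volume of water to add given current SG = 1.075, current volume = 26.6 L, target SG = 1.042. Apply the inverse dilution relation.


V_water = V·((SG_curr − 1)/(SG_target − 1) − 1)
V_water = 26.6·((1.075 − 1)/(1.042 − 1) − 1)

20.9000 L
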